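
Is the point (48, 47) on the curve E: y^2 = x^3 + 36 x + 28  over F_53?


Check whether y^2 = x^3 + 36 x + 28 (mod 53) for (x, y) = (48, 47).
LHS: y^2 = 47^2 mod 53 = 36
RHS: x^3 + 36 x + 28 = 48^3 + 36*48 + 28 mod 53 = 41
LHS != RHS

No, not on the curve


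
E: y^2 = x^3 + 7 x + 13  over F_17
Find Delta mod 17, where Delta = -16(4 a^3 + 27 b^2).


4 a^3 + 27 b^2 = 4*7^3 + 27*13^2 = 1372 + 4563 = 5935
Delta = -16 * (5935) = -94960
Delta mod 17 = 2

Delta = 2 (mod 17)


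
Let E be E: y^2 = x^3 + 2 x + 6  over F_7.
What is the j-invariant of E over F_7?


Delta = -16(4 a^3 + 27 b^2) mod 7 = 1
-1728 * (4 a)^3 = -1728 * (4*2)^3 mod 7 = 1
j = 1 * 1^(-1) mod 7 = 1

j = 1 (mod 7)


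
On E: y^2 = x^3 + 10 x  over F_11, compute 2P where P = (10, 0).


k = 2 = 10_2 (binary, LSB first: 01)
Double-and-add from P = (10, 0):
  bit 0 = 0: acc unchanged = O
  bit 1 = 1: acc = O + O = O

2P = O


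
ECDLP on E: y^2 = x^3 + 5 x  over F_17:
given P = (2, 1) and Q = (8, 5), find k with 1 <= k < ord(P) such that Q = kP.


Enumerate multiples of P until we hit Q = (8, 5):
  1P = (2, 1)
  2P = (13, 16)
  3P = (4, 4)
  4P = (9, 14)
  5P = (15, 4)
  6P = (8, 12)
  7P = (8, 5)
Match found at i = 7.

k = 7


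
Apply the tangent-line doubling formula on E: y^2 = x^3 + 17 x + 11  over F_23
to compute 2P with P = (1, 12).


Doubling: s = (3 x1^2 + a) / (2 y1)
s = (3*1^2 + 17) / (2*12) mod 23 = 20
x3 = s^2 - 2 x1 mod 23 = 20^2 - 2*1 = 7
y3 = s (x1 - x3) - y1 mod 23 = 20 * (1 - 7) - 12 = 6

2P = (7, 6)


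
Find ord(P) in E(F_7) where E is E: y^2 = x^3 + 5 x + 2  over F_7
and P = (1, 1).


Compute successive multiples of P until we hit O:
  1P = (1, 1)
  2P = (0, 3)
  3P = (3, 3)
  4P = (4, 3)
  5P = (4, 4)
  6P = (3, 4)
  7P = (0, 4)
  8P = (1, 6)
  ... (continuing to 9P)
  9P = O

ord(P) = 9


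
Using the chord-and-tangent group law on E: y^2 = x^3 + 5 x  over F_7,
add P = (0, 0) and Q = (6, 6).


P != Q, so use the chord formula.
s = (y2 - y1) / (x2 - x1) = (6) / (6) mod 7 = 1
x3 = s^2 - x1 - x2 mod 7 = 1^2 - 0 - 6 = 2
y3 = s (x1 - x3) - y1 mod 7 = 1 * (0 - 2) - 0 = 5

P + Q = (2, 5)


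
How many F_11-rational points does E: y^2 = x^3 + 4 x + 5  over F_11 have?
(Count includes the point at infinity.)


For each x in F_11, count y with y^2 = x^3 + 4 x + 5 mod 11:
  x = 0: RHS = 5, y in [4, 7]  -> 2 point(s)
  x = 3: RHS = 0, y in [0]  -> 1 point(s)
  x = 6: RHS = 3, y in [5, 6]  -> 2 point(s)
  x = 9: RHS = 0, y in [0]  -> 1 point(s)
  x = 10: RHS = 0, y in [0]  -> 1 point(s)
Affine points: 7. Add the point at infinity: total = 8.

#E(F_11) = 8


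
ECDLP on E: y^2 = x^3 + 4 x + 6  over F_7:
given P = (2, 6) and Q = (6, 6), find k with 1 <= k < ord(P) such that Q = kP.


Enumerate multiples of P until we hit Q = (6, 6):
  1P = (2, 6)
  2P = (4, 3)
  3P = (5, 2)
  4P = (1, 2)
  5P = (6, 6)
Match found at i = 5.

k = 5


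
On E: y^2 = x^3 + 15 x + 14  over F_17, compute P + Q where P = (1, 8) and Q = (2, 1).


P != Q, so use the chord formula.
s = (y2 - y1) / (x2 - x1) = (10) / (1) mod 17 = 10
x3 = s^2 - x1 - x2 mod 17 = 10^2 - 1 - 2 = 12
y3 = s (x1 - x3) - y1 mod 17 = 10 * (1 - 12) - 8 = 1

P + Q = (12, 1)


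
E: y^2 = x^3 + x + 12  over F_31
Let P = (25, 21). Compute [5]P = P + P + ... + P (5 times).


k = 5 = 101_2 (binary, LSB first: 101)
Double-and-add from P = (25, 21):
  bit 0 = 1: acc = O + (25, 21) = (25, 21)
  bit 1 = 0: acc unchanged = (25, 21)
  bit 2 = 1: acc = (25, 21) + (21, 5) = (1, 13)

5P = (1, 13)


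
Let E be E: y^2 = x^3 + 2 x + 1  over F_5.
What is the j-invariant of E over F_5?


Delta = -16(4 a^3 + 27 b^2) mod 5 = 1
-1728 * (4 a)^3 = -1728 * (4*2)^3 mod 5 = 4
j = 4 * 1^(-1) mod 5 = 4

j = 4 (mod 5)


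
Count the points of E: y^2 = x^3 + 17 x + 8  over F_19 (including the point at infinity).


For each x in F_19, count y with y^2 = x^3 + 17 x + 8 mod 19:
  x = 1: RHS = 7, y in [8, 11]  -> 2 point(s)
  x = 4: RHS = 7, y in [8, 11]  -> 2 point(s)
  x = 5: RHS = 9, y in [3, 16]  -> 2 point(s)
  x = 9: RHS = 16, y in [4, 15]  -> 2 point(s)
  x = 10: RHS = 0, y in [0]  -> 1 point(s)
  x = 11: RHS = 6, y in [5, 14]  -> 2 point(s)
  x = 14: RHS = 7, y in [8, 11]  -> 2 point(s)
  x = 15: RHS = 9, y in [3, 16]  -> 2 point(s)
  x = 16: RHS = 6, y in [5, 14]  -> 2 point(s)
  x = 17: RHS = 4, y in [2, 17]  -> 2 point(s)
  x = 18: RHS = 9, y in [3, 16]  -> 2 point(s)
Affine points: 21. Add the point at infinity: total = 22.

#E(F_19) = 22


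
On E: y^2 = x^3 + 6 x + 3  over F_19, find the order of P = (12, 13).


Compute successive multiples of P until we hit O:
  1P = (12, 13)
  2P = (2, 2)
  3P = (14, 0)
  4P = (2, 17)
  5P = (12, 6)
  6P = O

ord(P) = 6


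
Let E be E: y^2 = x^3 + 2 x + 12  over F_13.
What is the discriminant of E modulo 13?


4 a^3 + 27 b^2 = 4*2^3 + 27*12^2 = 32 + 3888 = 3920
Delta = -16 * (3920) = -62720
Delta mod 13 = 5

Delta = 5 (mod 13)


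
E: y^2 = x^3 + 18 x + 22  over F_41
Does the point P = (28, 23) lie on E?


Check whether y^2 = x^3 + 18 x + 22 (mod 41) for (x, y) = (28, 23).
LHS: y^2 = 23^2 mod 41 = 37
RHS: x^3 + 18 x + 22 = 28^3 + 18*28 + 22 mod 41 = 10
LHS != RHS

No, not on the curve


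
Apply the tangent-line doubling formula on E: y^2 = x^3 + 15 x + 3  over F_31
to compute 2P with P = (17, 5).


Doubling: s = (3 x1^2 + a) / (2 y1)
s = (3*17^2 + 15) / (2*5) mod 31 = 20
x3 = s^2 - 2 x1 mod 31 = 20^2 - 2*17 = 25
y3 = s (x1 - x3) - y1 mod 31 = 20 * (17 - 25) - 5 = 21

2P = (25, 21)


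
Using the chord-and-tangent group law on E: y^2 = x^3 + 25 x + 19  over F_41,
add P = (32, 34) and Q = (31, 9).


P != Q, so use the chord formula.
s = (y2 - y1) / (x2 - x1) = (16) / (40) mod 41 = 25
x3 = s^2 - x1 - x2 mod 41 = 25^2 - 32 - 31 = 29
y3 = s (x1 - x3) - y1 mod 41 = 25 * (32 - 29) - 34 = 0

P + Q = (29, 0)


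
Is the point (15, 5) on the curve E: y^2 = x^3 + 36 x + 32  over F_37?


Check whether y^2 = x^3 + 36 x + 32 (mod 37) for (x, y) = (15, 5).
LHS: y^2 = 5^2 mod 37 = 25
RHS: x^3 + 36 x + 32 = 15^3 + 36*15 + 32 mod 37 = 25
LHS = RHS

Yes, on the curve


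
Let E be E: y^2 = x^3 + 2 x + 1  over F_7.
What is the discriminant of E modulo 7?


4 a^3 + 27 b^2 = 4*2^3 + 27*1^2 = 32 + 27 = 59
Delta = -16 * (59) = -944
Delta mod 7 = 1

Delta = 1 (mod 7)


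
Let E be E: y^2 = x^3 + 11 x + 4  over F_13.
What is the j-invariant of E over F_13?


Delta = -16(4 a^3 + 27 b^2) mod 13 = 9
-1728 * (4 a)^3 = -1728 * (4*11)^3 mod 13 = 8
j = 8 * 9^(-1) mod 13 = 11

j = 11 (mod 13)


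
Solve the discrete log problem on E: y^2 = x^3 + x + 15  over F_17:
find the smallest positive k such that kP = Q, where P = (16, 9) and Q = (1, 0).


Enumerate multiples of P until we hit Q = (1, 0):
  1P = (16, 9)
  2P = (1, 0)
Match found at i = 2.

k = 2


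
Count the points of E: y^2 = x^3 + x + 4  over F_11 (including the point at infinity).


For each x in F_11, count y with y^2 = x^3 + 1 x + 4 mod 11:
  x = 0: RHS = 4, y in [2, 9]  -> 2 point(s)
  x = 2: RHS = 3, y in [5, 6]  -> 2 point(s)
  x = 3: RHS = 1, y in [1, 10]  -> 2 point(s)
  x = 9: RHS = 5, y in [4, 7]  -> 2 point(s)
Affine points: 8. Add the point at infinity: total = 9.

#E(F_11) = 9


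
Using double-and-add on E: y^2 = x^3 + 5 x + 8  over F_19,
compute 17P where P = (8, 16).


k = 17 = 10001_2 (binary, LSB first: 10001)
Double-and-add from P = (8, 16):
  bit 0 = 1: acc = O + (8, 16) = (8, 16)
  bit 1 = 0: acc unchanged = (8, 16)
  bit 2 = 0: acc unchanged = (8, 16)
  bit 3 = 0: acc unchanged = (8, 16)
  bit 4 = 1: acc = (8, 16) + (13, 16) = (17, 3)

17P = (17, 3)


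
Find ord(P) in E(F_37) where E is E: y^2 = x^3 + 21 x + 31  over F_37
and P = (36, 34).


Compute successive multiples of P until we hit O:
  1P = (36, 34)
  2P = (18, 5)
  3P = (17, 11)
  4P = (28, 1)
  5P = (1, 4)
  6P = (3, 26)
  7P = (2, 9)
  8P = (15, 13)
  ... (continuing to 30P)
  30P = O

ord(P) = 30


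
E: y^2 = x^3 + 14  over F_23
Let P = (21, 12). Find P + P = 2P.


Doubling: s = (3 x1^2 + a) / (2 y1)
s = (3*21^2 + 0) / (2*12) mod 23 = 12
x3 = s^2 - 2 x1 mod 23 = 12^2 - 2*21 = 10
y3 = s (x1 - x3) - y1 mod 23 = 12 * (21 - 10) - 12 = 5

2P = (10, 5)


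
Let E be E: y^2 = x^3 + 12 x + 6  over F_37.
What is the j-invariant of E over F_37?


Delta = -16(4 a^3 + 27 b^2) mod 37 = 26
-1728 * (4 a)^3 = -1728 * (4*12)^3 mod 37 = 26
j = 26 * 26^(-1) mod 37 = 1

j = 1 (mod 37)


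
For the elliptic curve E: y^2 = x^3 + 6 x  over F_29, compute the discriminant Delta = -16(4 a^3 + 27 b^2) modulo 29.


4 a^3 + 27 b^2 = 4*6^3 + 27*0^2 = 864 + 0 = 864
Delta = -16 * (864) = -13824
Delta mod 29 = 9

Delta = 9 (mod 29)


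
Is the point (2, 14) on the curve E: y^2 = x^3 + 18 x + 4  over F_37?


Check whether y^2 = x^3 + 18 x + 4 (mod 37) for (x, y) = (2, 14).
LHS: y^2 = 14^2 mod 37 = 11
RHS: x^3 + 18 x + 4 = 2^3 + 18*2 + 4 mod 37 = 11
LHS = RHS

Yes, on the curve


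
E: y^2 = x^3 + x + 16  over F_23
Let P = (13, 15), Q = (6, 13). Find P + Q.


P != Q, so use the chord formula.
s = (y2 - y1) / (x2 - x1) = (21) / (16) mod 23 = 20
x3 = s^2 - x1 - x2 mod 23 = 20^2 - 13 - 6 = 13
y3 = s (x1 - x3) - y1 mod 23 = 20 * (13 - 13) - 15 = 8

P + Q = (13, 8)


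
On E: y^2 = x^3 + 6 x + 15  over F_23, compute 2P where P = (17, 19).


Doubling: s = (3 x1^2 + a) / (2 y1)
s = (3*17^2 + 6) / (2*19) mod 23 = 3
x3 = s^2 - 2 x1 mod 23 = 3^2 - 2*17 = 21
y3 = s (x1 - x3) - y1 mod 23 = 3 * (17 - 21) - 19 = 15

2P = (21, 15)


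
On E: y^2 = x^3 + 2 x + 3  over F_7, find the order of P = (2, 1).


Compute successive multiples of P until we hit O:
  1P = (2, 1)
  2P = (3, 6)
  3P = (6, 0)
  4P = (3, 1)
  5P = (2, 6)
  6P = O

ord(P) = 6


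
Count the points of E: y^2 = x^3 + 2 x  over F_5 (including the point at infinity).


For each x in F_5, count y with y^2 = x^3 + 2 x + 0 mod 5:
  x = 0: RHS = 0, y in [0]  -> 1 point(s)
Affine points: 1. Add the point at infinity: total = 2.

#E(F_5) = 2


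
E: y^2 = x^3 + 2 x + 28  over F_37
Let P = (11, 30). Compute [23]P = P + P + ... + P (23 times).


k = 23 = 10111_2 (binary, LSB first: 11101)
Double-and-add from P = (11, 30):
  bit 0 = 1: acc = O + (11, 30) = (11, 30)
  bit 1 = 1: acc = (11, 30) + (24, 5) = (30, 35)
  bit 2 = 1: acc = (30, 35) + (22, 8) = (12, 35)
  bit 3 = 0: acc unchanged = (12, 35)
  bit 4 = 1: acc = (12, 35) + (0, 18) = (36, 5)

23P = (36, 5)


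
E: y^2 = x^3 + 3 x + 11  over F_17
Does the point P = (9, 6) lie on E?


Check whether y^2 = x^3 + 3 x + 11 (mod 17) for (x, y) = (9, 6).
LHS: y^2 = 6^2 mod 17 = 2
RHS: x^3 + 3 x + 11 = 9^3 + 3*9 + 11 mod 17 = 2
LHS = RHS

Yes, on the curve


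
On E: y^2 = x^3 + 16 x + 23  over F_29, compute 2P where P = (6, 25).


Doubling: s = (3 x1^2 + a) / (2 y1)
s = (3*6^2 + 16) / (2*25) mod 29 = 28
x3 = s^2 - 2 x1 mod 29 = 28^2 - 2*6 = 18
y3 = s (x1 - x3) - y1 mod 29 = 28 * (6 - 18) - 25 = 16

2P = (18, 16)


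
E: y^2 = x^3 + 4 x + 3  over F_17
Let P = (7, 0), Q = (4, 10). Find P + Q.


P != Q, so use the chord formula.
s = (y2 - y1) / (x2 - x1) = (10) / (14) mod 17 = 8
x3 = s^2 - x1 - x2 mod 17 = 8^2 - 7 - 4 = 2
y3 = s (x1 - x3) - y1 mod 17 = 8 * (7 - 2) - 0 = 6

P + Q = (2, 6)


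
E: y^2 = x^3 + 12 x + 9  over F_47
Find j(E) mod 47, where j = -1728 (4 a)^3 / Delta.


Delta = -16(4 a^3 + 27 b^2) mod 47 = 22
-1728 * (4 a)^3 = -1728 * (4*12)^3 mod 47 = 11
j = 11 * 22^(-1) mod 47 = 24

j = 24 (mod 47)


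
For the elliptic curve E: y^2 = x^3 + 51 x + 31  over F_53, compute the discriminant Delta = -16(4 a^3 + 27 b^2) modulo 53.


4 a^3 + 27 b^2 = 4*51^3 + 27*31^2 = 530604 + 25947 = 556551
Delta = -16 * (556551) = -8904816
Delta mod 53 = 32

Delta = 32 (mod 53)


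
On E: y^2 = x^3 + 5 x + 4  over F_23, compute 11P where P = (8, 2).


k = 11 = 1011_2 (binary, LSB first: 1101)
Double-and-add from P = (8, 2):
  bit 0 = 1: acc = O + (8, 2) = (8, 2)
  bit 1 = 1: acc = (8, 2) + (19, 14) = (20, 10)
  bit 2 = 0: acc unchanged = (20, 10)
  bit 3 = 1: acc = (20, 10) + (5, 19) = (14, 14)

11P = (14, 14)


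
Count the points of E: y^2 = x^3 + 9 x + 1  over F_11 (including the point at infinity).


For each x in F_11, count y with y^2 = x^3 + 9 x + 1 mod 11:
  x = 0: RHS = 1, y in [1, 10]  -> 2 point(s)
  x = 1: RHS = 0, y in [0]  -> 1 point(s)
  x = 2: RHS = 5, y in [4, 7]  -> 2 point(s)
  x = 3: RHS = 0, y in [0]  -> 1 point(s)
  x = 7: RHS = 0, y in [0]  -> 1 point(s)
Affine points: 7. Add the point at infinity: total = 8.

#E(F_11) = 8


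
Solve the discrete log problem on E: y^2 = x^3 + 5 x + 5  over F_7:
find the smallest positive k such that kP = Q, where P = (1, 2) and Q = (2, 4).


Enumerate multiples of P until we hit Q = (2, 4):
  1P = (1, 2)
  2P = (2, 3)
  3P = (5, 1)
  4P = (5, 6)
  5P = (2, 4)
Match found at i = 5.

k = 5


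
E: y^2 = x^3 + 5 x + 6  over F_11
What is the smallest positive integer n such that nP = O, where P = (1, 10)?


Compute successive multiples of P until we hit O:
  1P = (1, 10)
  2P = (3, 9)
  3P = (10, 0)
  4P = (3, 2)
  5P = (1, 1)
  6P = O

ord(P) = 6


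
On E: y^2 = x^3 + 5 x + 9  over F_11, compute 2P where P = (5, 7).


Doubling: s = (3 x1^2 + a) / (2 y1)
s = (3*5^2 + 5) / (2*7) mod 11 = 1
x3 = s^2 - 2 x1 mod 11 = 1^2 - 2*5 = 2
y3 = s (x1 - x3) - y1 mod 11 = 1 * (5 - 2) - 7 = 7

2P = (2, 7)


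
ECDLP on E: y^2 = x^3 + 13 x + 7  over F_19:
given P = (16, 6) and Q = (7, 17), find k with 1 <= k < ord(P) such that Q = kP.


Enumerate multiples of P until we hit Q = (7, 17):
  1P = (16, 6)
  2P = (15, 10)
  3P = (4, 3)
  4P = (5, 11)
  5P = (7, 2)
  6P = (3, 4)
  7P = (17, 7)
  8P = (6, 4)
  9P = (13, 6)
  10P = (9, 13)
  11P = (14, 11)
  12P = (0, 11)
  13P = (10, 4)
  14P = (10, 15)
  15P = (0, 8)
  16P = (14, 8)
  17P = (9, 6)
  18P = (13, 13)
  19P = (6, 15)
  20P = (17, 12)
  21P = (3, 15)
  22P = (7, 17)
Match found at i = 22.

k = 22


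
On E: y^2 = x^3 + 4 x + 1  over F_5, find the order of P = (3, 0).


Compute successive multiples of P until we hit O:
  1P = (3, 0)
  2P = O

ord(P) = 2


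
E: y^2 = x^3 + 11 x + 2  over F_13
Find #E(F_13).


For each x in F_13, count y with y^2 = x^3 + 11 x + 2 mod 13:
  x = 1: RHS = 1, y in [1, 12]  -> 2 point(s)
  x = 3: RHS = 10, y in [6, 7]  -> 2 point(s)
  x = 5: RHS = 0, y in [0]  -> 1 point(s)
  x = 8: RHS = 4, y in [2, 11]  -> 2 point(s)
  x = 12: RHS = 3, y in [4, 9]  -> 2 point(s)
Affine points: 9. Add the point at infinity: total = 10.

#E(F_13) = 10


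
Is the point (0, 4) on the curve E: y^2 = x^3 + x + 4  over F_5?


Check whether y^2 = x^3 + 1 x + 4 (mod 5) for (x, y) = (0, 4).
LHS: y^2 = 4^2 mod 5 = 1
RHS: x^3 + 1 x + 4 = 0^3 + 1*0 + 4 mod 5 = 4
LHS != RHS

No, not on the curve


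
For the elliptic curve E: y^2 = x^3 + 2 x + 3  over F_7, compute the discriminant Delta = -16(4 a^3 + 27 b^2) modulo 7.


4 a^3 + 27 b^2 = 4*2^3 + 27*3^2 = 32 + 243 = 275
Delta = -16 * (275) = -4400
Delta mod 7 = 3

Delta = 3 (mod 7)


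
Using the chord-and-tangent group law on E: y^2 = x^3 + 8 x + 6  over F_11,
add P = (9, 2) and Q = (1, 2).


P != Q, so use the chord formula.
s = (y2 - y1) / (x2 - x1) = (0) / (3) mod 11 = 0
x3 = s^2 - x1 - x2 mod 11 = 0^2 - 9 - 1 = 1
y3 = s (x1 - x3) - y1 mod 11 = 0 * (9 - 1) - 2 = 9

P + Q = (1, 9)


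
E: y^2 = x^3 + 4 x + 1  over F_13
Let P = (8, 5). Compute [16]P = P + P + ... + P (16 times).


k = 16 = 10000_2 (binary, LSB first: 00001)
Double-and-add from P = (8, 5):
  bit 0 = 0: acc unchanged = O
  bit 1 = 0: acc unchanged = O
  bit 2 = 0: acc unchanged = O
  bit 3 = 0: acc unchanged = O
  bit 4 = 1: acc = O + (2, 2) = (2, 2)

16P = (2, 2)


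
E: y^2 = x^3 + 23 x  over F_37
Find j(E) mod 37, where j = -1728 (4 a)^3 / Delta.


Delta = -16(4 a^3 + 27 b^2) mod 37 = 14
-1728 * (4 a)^3 = -1728 * (4*23)^3 mod 37 = 31
j = 31 * 14^(-1) mod 37 = 26

j = 26 (mod 37)


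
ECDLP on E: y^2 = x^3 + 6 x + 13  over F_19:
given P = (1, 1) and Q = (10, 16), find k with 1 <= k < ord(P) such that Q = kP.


Enumerate multiples of P until we hit Q = (10, 16):
  1P = (1, 1)
  2P = (4, 14)
  3P = (18, 14)
  4P = (9, 13)
  5P = (16, 5)
  6P = (3, 1)
  7P = (15, 18)
  8P = (10, 3)
  9P = (5, 15)
  10P = (11, 2)
  11P = (11, 17)
  12P = (5, 4)
  13P = (10, 16)
Match found at i = 13.

k = 13


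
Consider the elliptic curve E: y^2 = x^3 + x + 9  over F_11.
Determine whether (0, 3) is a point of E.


Check whether y^2 = x^3 + 1 x + 9 (mod 11) for (x, y) = (0, 3).
LHS: y^2 = 3^2 mod 11 = 9
RHS: x^3 + 1 x + 9 = 0^3 + 1*0 + 9 mod 11 = 9
LHS = RHS

Yes, on the curve


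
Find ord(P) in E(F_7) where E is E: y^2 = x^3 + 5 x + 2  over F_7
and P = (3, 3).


Compute successive multiples of P until we hit O:
  1P = (3, 3)
  2P = (3, 4)
  3P = O

ord(P) = 3


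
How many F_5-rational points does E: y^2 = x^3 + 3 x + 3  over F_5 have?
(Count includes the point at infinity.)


For each x in F_5, count y with y^2 = x^3 + 3 x + 3 mod 5:
  x = 3: RHS = 4, y in [2, 3]  -> 2 point(s)
  x = 4: RHS = 4, y in [2, 3]  -> 2 point(s)
Affine points: 4. Add the point at infinity: total = 5.

#E(F_5) = 5


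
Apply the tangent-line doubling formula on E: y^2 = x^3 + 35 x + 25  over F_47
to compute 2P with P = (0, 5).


Doubling: s = (3 x1^2 + a) / (2 y1)
s = (3*0^2 + 35) / (2*5) mod 47 = 27
x3 = s^2 - 2 x1 mod 47 = 27^2 - 2*0 = 24
y3 = s (x1 - x3) - y1 mod 47 = 27 * (0 - 24) - 5 = 5

2P = (24, 5)


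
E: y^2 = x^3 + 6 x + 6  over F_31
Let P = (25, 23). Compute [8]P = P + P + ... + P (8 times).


k = 8 = 1000_2 (binary, LSB first: 0001)
Double-and-add from P = (25, 23):
  bit 0 = 0: acc unchanged = O
  bit 1 = 0: acc unchanged = O
  bit 2 = 0: acc unchanged = O
  bit 3 = 1: acc = O + (23, 2) = (23, 2)

8P = (23, 2)


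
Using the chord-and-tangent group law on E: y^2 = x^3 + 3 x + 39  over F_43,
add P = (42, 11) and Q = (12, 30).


P != Q, so use the chord formula.
s = (y2 - y1) / (x2 - x1) = (19) / (13) mod 43 = 18
x3 = s^2 - x1 - x2 mod 43 = 18^2 - 42 - 12 = 12
y3 = s (x1 - x3) - y1 mod 43 = 18 * (42 - 12) - 11 = 13

P + Q = (12, 13)


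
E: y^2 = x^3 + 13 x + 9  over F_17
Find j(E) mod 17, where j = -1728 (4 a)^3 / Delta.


Delta = -16(4 a^3 + 27 b^2) mod 17 = 10
-1728 * (4 a)^3 = -1728 * (4*13)^3 mod 17 = 6
j = 6 * 10^(-1) mod 17 = 4

j = 4 (mod 17)


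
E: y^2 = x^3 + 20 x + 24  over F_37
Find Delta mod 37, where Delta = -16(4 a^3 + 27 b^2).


4 a^3 + 27 b^2 = 4*20^3 + 27*24^2 = 32000 + 15552 = 47552
Delta = -16 * (47552) = -760832
Delta mod 37 = 36

Delta = 36 (mod 37)


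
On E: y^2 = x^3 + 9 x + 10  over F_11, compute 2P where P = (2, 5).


Doubling: s = (3 x1^2 + a) / (2 y1)
s = (3*2^2 + 9) / (2*5) mod 11 = 1
x3 = s^2 - 2 x1 mod 11 = 1^2 - 2*2 = 8
y3 = s (x1 - x3) - y1 mod 11 = 1 * (2 - 8) - 5 = 0

2P = (8, 0)


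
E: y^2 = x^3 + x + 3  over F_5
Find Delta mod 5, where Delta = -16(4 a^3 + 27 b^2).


4 a^3 + 27 b^2 = 4*1^3 + 27*3^2 = 4 + 243 = 247
Delta = -16 * (247) = -3952
Delta mod 5 = 3

Delta = 3 (mod 5)


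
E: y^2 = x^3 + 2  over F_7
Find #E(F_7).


For each x in F_7, count y with y^2 = x^3 + 0 x + 2 mod 7:
  x = 0: RHS = 2, y in [3, 4]  -> 2 point(s)
  x = 3: RHS = 1, y in [1, 6]  -> 2 point(s)
  x = 5: RHS = 1, y in [1, 6]  -> 2 point(s)
  x = 6: RHS = 1, y in [1, 6]  -> 2 point(s)
Affine points: 8. Add the point at infinity: total = 9.

#E(F_7) = 9


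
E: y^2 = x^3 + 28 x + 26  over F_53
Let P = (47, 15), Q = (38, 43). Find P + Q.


P != Q, so use the chord formula.
s = (y2 - y1) / (x2 - x1) = (28) / (44) mod 53 = 44
x3 = s^2 - x1 - x2 mod 53 = 44^2 - 47 - 38 = 49
y3 = s (x1 - x3) - y1 mod 53 = 44 * (47 - 49) - 15 = 3

P + Q = (49, 3)


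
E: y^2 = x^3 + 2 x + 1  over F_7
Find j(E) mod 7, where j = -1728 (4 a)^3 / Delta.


Delta = -16(4 a^3 + 27 b^2) mod 7 = 1
-1728 * (4 a)^3 = -1728 * (4*2)^3 mod 7 = 1
j = 1 * 1^(-1) mod 7 = 1

j = 1 (mod 7)


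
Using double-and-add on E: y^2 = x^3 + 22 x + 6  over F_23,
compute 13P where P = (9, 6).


k = 13 = 1101_2 (binary, LSB first: 1011)
Double-and-add from P = (9, 6):
  bit 0 = 1: acc = O + (9, 6) = (9, 6)
  bit 1 = 0: acc unchanged = (9, 6)
  bit 2 = 1: acc = (9, 6) + (0, 11) = (18, 22)
  bit 3 = 1: acc = (18, 22) + (1, 11) = (8, 21)

13P = (8, 21)


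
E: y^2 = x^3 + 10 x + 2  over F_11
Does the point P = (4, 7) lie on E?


Check whether y^2 = x^3 + 10 x + 2 (mod 11) for (x, y) = (4, 7).
LHS: y^2 = 7^2 mod 11 = 5
RHS: x^3 + 10 x + 2 = 4^3 + 10*4 + 2 mod 11 = 7
LHS != RHS

No, not on the curve


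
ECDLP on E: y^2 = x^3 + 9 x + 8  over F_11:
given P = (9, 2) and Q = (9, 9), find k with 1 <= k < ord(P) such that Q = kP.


Enumerate multiples of P until we hit Q = (9, 9):
  1P = (9, 2)
  2P = (2, 10)
  3P = (4, 8)
  4P = (10, 8)
  5P = (6, 5)
  6P = (8, 8)
  7P = (8, 3)
  8P = (6, 6)
  9P = (10, 3)
  10P = (4, 3)
  11P = (2, 1)
  12P = (9, 9)
Match found at i = 12.

k = 12


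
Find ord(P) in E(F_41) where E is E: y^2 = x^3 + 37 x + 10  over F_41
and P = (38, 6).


Compute successive multiples of P until we hit O:
  1P = (38, 6)
  2P = (39, 16)
  3P = (23, 21)
  4P = (22, 19)
  5P = (2, 16)
  6P = (5, 19)
  7P = (0, 25)
  8P = (34, 33)
  ... (continuing to 35P)
  35P = O

ord(P) = 35


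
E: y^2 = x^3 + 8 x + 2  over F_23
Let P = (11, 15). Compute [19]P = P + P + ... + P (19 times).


k = 19 = 10011_2 (binary, LSB first: 11001)
Double-and-add from P = (11, 15):
  bit 0 = 1: acc = O + (11, 15) = (11, 15)
  bit 1 = 1: acc = (11, 15) + (4, 11) = (21, 22)
  bit 2 = 0: acc unchanged = (21, 22)
  bit 3 = 0: acc unchanged = (21, 22)
  bit 4 = 1: acc = (21, 22) + (13, 16) = (14, 12)

19P = (14, 12)


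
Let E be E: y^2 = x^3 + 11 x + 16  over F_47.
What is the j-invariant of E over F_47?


Delta = -16(4 a^3 + 27 b^2) mod 47 = 26
-1728 * (4 a)^3 = -1728 * (4*11)^3 mod 47 = 32
j = 32 * 26^(-1) mod 47 = 41

j = 41 (mod 47)


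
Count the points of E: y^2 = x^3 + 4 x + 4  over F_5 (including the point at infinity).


For each x in F_5, count y with y^2 = x^3 + 4 x + 4 mod 5:
  x = 0: RHS = 4, y in [2, 3]  -> 2 point(s)
  x = 1: RHS = 4, y in [2, 3]  -> 2 point(s)
  x = 2: RHS = 0, y in [0]  -> 1 point(s)
  x = 4: RHS = 4, y in [2, 3]  -> 2 point(s)
Affine points: 7. Add the point at infinity: total = 8.

#E(F_5) = 8


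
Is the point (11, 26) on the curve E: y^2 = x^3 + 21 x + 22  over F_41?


Check whether y^2 = x^3 + 21 x + 22 (mod 41) for (x, y) = (11, 26).
LHS: y^2 = 26^2 mod 41 = 20
RHS: x^3 + 21 x + 22 = 11^3 + 21*11 + 22 mod 41 = 26
LHS != RHS

No, not on the curve


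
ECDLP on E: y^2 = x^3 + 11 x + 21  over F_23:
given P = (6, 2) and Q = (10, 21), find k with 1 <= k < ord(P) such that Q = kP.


Enumerate multiples of P until we hit Q = (10, 21):
  1P = (6, 2)
  2P = (12, 15)
  3P = (18, 18)
  4P = (11, 22)
  5P = (22, 3)
  6P = (3, 14)
  7P = (7, 2)
  8P = (10, 21)
Match found at i = 8.

k = 8


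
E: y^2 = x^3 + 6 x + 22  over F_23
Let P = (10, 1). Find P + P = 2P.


Doubling: s = (3 x1^2 + a) / (2 y1)
s = (3*10^2 + 6) / (2*1) mod 23 = 15
x3 = s^2 - 2 x1 mod 23 = 15^2 - 2*10 = 21
y3 = s (x1 - x3) - y1 mod 23 = 15 * (10 - 21) - 1 = 18

2P = (21, 18)


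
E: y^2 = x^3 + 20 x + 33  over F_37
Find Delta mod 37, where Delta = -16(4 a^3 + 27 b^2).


4 a^3 + 27 b^2 = 4*20^3 + 27*33^2 = 32000 + 29403 = 61403
Delta = -16 * (61403) = -982448
Delta mod 37 = 13

Delta = 13 (mod 37)


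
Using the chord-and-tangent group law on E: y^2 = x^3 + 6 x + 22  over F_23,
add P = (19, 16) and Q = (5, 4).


P != Q, so use the chord formula.
s = (y2 - y1) / (x2 - x1) = (11) / (9) mod 23 = 14
x3 = s^2 - x1 - x2 mod 23 = 14^2 - 19 - 5 = 11
y3 = s (x1 - x3) - y1 mod 23 = 14 * (19 - 11) - 16 = 4

P + Q = (11, 4)


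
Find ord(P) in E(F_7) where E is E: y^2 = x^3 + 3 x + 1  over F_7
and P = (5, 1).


Compute successive multiples of P until we hit O:
  1P = (5, 1)
  2P = (6, 2)
  3P = (4, 0)
  4P = (6, 5)
  5P = (5, 6)
  6P = O

ord(P) = 6


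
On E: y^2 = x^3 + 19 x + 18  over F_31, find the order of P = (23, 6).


Compute successive multiples of P until we hit O:
  1P = (23, 6)
  2P = (24, 10)
  3P = (0, 24)
  4P = (15, 12)
  5P = (11, 16)
  6P = (2, 23)
  7P = (3, 28)
  8P = (9, 22)
  ... (continuing to 28P)
  28P = O

ord(P) = 28


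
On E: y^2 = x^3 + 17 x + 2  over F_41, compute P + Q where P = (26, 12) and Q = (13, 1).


P != Q, so use the chord formula.
s = (y2 - y1) / (x2 - x1) = (30) / (28) mod 41 = 4
x3 = s^2 - x1 - x2 mod 41 = 4^2 - 26 - 13 = 18
y3 = s (x1 - x3) - y1 mod 41 = 4 * (26 - 18) - 12 = 20

P + Q = (18, 20)


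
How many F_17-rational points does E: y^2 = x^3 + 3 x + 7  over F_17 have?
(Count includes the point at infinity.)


For each x in F_17, count y with y^2 = x^3 + 3 x + 7 mod 17:
  x = 2: RHS = 4, y in [2, 15]  -> 2 point(s)
  x = 3: RHS = 9, y in [3, 14]  -> 2 point(s)
  x = 4: RHS = 15, y in [7, 10]  -> 2 point(s)
  x = 8: RHS = 16, y in [4, 13]  -> 2 point(s)
  x = 9: RHS = 15, y in [7, 10]  -> 2 point(s)
  x = 10: RHS = 0, y in [0]  -> 1 point(s)
  x = 13: RHS = 16, y in [4, 13]  -> 2 point(s)
Affine points: 13. Add the point at infinity: total = 14.

#E(F_17) = 14


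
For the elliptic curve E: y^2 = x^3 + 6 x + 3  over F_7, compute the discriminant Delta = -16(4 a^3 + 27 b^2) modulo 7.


4 a^3 + 27 b^2 = 4*6^3 + 27*3^2 = 864 + 243 = 1107
Delta = -16 * (1107) = -17712
Delta mod 7 = 5

Delta = 5 (mod 7)


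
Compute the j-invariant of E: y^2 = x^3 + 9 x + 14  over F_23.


Delta = -16(4 a^3 + 27 b^2) mod 23 = 2
-1728 * (4 a)^3 = -1728 * (4*9)^3 mod 23 = 10
j = 10 * 2^(-1) mod 23 = 5

j = 5 (mod 23)


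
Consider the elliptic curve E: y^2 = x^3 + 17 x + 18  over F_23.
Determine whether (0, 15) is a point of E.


Check whether y^2 = x^3 + 17 x + 18 (mod 23) for (x, y) = (0, 15).
LHS: y^2 = 15^2 mod 23 = 18
RHS: x^3 + 17 x + 18 = 0^3 + 17*0 + 18 mod 23 = 18
LHS = RHS

Yes, on the curve


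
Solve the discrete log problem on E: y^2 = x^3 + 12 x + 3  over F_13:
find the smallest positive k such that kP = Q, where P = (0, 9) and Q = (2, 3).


Enumerate multiples of P until we hit Q = (2, 3):
  1P = (0, 9)
  2P = (12, 9)
  3P = (1, 4)
  4P = (11, 7)
  5P = (3, 1)
  6P = (7, 1)
  7P = (2, 10)
  8P = (8, 0)
  9P = (2, 3)
Match found at i = 9.

k = 9


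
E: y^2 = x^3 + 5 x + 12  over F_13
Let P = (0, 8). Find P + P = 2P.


Doubling: s = (3 x1^2 + a) / (2 y1)
s = (3*0^2 + 5) / (2*8) mod 13 = 6
x3 = s^2 - 2 x1 mod 13 = 6^2 - 2*0 = 10
y3 = s (x1 - x3) - y1 mod 13 = 6 * (0 - 10) - 8 = 10

2P = (10, 10)


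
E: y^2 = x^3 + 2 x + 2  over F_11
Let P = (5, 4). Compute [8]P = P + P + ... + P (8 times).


k = 8 = 1000_2 (binary, LSB first: 0001)
Double-and-add from P = (5, 4):
  bit 0 = 0: acc unchanged = O
  bit 1 = 0: acc unchanged = O
  bit 2 = 0: acc unchanged = O
  bit 3 = 1: acc = O + (5, 7) = (5, 7)

8P = (5, 7)


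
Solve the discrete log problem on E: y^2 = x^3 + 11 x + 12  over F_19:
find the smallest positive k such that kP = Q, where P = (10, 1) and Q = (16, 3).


Enumerate multiples of P until we hit Q = (16, 3):
  1P = (10, 1)
  2P = (16, 16)
  3P = (4, 14)
  4P = (6, 3)
  5P = (8, 17)
  6P = (8, 2)
  7P = (6, 16)
  8P = (4, 5)
  9P = (16, 3)
Match found at i = 9.

k = 9


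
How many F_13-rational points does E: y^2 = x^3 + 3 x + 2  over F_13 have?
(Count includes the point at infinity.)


For each x in F_13, count y with y^2 = x^3 + 3 x + 2 mod 13:
  x = 2: RHS = 3, y in [4, 9]  -> 2 point(s)
  x = 3: RHS = 12, y in [5, 8]  -> 2 point(s)
  x = 4: RHS = 0, y in [0]  -> 1 point(s)
  x = 5: RHS = 12, y in [5, 8]  -> 2 point(s)
  x = 9: RHS = 4, y in [2, 11]  -> 2 point(s)
  x = 11: RHS = 1, y in [1, 12]  -> 2 point(s)
Affine points: 11. Add the point at infinity: total = 12.

#E(F_13) = 12


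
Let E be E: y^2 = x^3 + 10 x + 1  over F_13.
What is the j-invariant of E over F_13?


Delta = -16(4 a^3 + 27 b^2) mod 13 = 9
-1728 * (4 a)^3 = -1728 * (4*10)^3 mod 13 = 1
j = 1 * 9^(-1) mod 13 = 3

j = 3 (mod 13)


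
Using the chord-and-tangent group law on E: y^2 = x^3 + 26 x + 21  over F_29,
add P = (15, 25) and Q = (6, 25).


P != Q, so use the chord formula.
s = (y2 - y1) / (x2 - x1) = (0) / (20) mod 29 = 0
x3 = s^2 - x1 - x2 mod 29 = 0^2 - 15 - 6 = 8
y3 = s (x1 - x3) - y1 mod 29 = 0 * (15 - 8) - 25 = 4

P + Q = (8, 4)


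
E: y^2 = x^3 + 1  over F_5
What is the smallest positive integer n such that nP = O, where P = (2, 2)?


Compute successive multiples of P until we hit O:
  1P = (2, 2)
  2P = (0, 4)
  3P = (4, 0)
  4P = (0, 1)
  5P = (2, 3)
  6P = O

ord(P) = 6


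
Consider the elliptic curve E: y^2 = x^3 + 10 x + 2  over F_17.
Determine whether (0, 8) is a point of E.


Check whether y^2 = x^3 + 10 x + 2 (mod 17) for (x, y) = (0, 8).
LHS: y^2 = 8^2 mod 17 = 13
RHS: x^3 + 10 x + 2 = 0^3 + 10*0 + 2 mod 17 = 2
LHS != RHS

No, not on the curve


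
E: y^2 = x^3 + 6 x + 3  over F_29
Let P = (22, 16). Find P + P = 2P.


Doubling: s = (3 x1^2 + a) / (2 y1)
s = (3*22^2 + 6) / (2*16) mod 29 = 22
x3 = s^2 - 2 x1 mod 29 = 22^2 - 2*22 = 5
y3 = s (x1 - x3) - y1 mod 29 = 22 * (22 - 5) - 16 = 10

2P = (5, 10)


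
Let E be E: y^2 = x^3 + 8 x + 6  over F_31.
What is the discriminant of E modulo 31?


4 a^3 + 27 b^2 = 4*8^3 + 27*6^2 = 2048 + 972 = 3020
Delta = -16 * (3020) = -48320
Delta mod 31 = 9

Delta = 9 (mod 31)


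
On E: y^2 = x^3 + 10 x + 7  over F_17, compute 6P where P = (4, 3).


k = 6 = 110_2 (binary, LSB first: 011)
Double-and-add from P = (4, 3):
  bit 0 = 0: acc unchanged = O
  bit 1 = 1: acc = O + (8, 15) = (8, 15)
  bit 2 = 1: acc = (8, 15) + (14, 16) = (4, 14)

6P = (4, 14)


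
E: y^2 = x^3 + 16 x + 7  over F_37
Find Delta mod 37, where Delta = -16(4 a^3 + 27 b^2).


4 a^3 + 27 b^2 = 4*16^3 + 27*7^2 = 16384 + 1323 = 17707
Delta = -16 * (17707) = -283312
Delta mod 37 = 34

Delta = 34 (mod 37)


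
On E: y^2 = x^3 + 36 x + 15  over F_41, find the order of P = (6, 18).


Compute successive multiples of P until we hit O:
  1P = (6, 18)
  2P = (4, 31)
  3P = (22, 4)
  4P = (8, 35)
  5P = (7, 35)
  6P = (30, 25)
  7P = (9, 17)
  8P = (17, 13)
  ... (continuing to 31P)
  31P = O

ord(P) = 31


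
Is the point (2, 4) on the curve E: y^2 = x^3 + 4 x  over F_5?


Check whether y^2 = x^3 + 4 x + 0 (mod 5) for (x, y) = (2, 4).
LHS: y^2 = 4^2 mod 5 = 1
RHS: x^3 + 4 x + 0 = 2^3 + 4*2 + 0 mod 5 = 1
LHS = RHS

Yes, on the curve


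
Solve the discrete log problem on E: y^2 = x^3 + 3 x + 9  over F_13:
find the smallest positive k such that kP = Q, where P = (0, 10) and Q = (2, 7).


Enumerate multiples of P until we hit Q = (2, 7):
  1P = (0, 10)
  2P = (10, 8)
  3P = (2, 6)
  4P = (2, 7)
Match found at i = 4.

k = 4


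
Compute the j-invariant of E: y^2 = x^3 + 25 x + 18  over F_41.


Delta = -16(4 a^3 + 27 b^2) mod 41 = 37
-1728 * (4 a)^3 = -1728 * (4*25)^3 mod 41 = 22
j = 22 * 37^(-1) mod 41 = 15

j = 15 (mod 41)


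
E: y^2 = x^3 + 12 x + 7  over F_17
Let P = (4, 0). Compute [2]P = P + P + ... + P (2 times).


k = 2 = 10_2 (binary, LSB first: 01)
Double-and-add from P = (4, 0):
  bit 0 = 0: acc unchanged = O
  bit 1 = 1: acc = O + O = O

2P = O


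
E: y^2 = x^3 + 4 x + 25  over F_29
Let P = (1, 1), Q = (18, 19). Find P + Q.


P != Q, so use the chord formula.
s = (y2 - y1) / (x2 - x1) = (18) / (17) mod 29 = 13
x3 = s^2 - x1 - x2 mod 29 = 13^2 - 1 - 18 = 5
y3 = s (x1 - x3) - y1 mod 29 = 13 * (1 - 5) - 1 = 5

P + Q = (5, 5)


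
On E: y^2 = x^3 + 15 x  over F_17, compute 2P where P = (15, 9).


Doubling: s = (3 x1^2 + a) / (2 y1)
s = (3*15^2 + 15) / (2*9) mod 17 = 10
x3 = s^2 - 2 x1 mod 17 = 10^2 - 2*15 = 2
y3 = s (x1 - x3) - y1 mod 17 = 10 * (15 - 2) - 9 = 2

2P = (2, 2)


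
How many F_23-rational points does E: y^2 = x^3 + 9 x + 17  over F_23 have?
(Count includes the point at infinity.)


For each x in F_23, count y with y^2 = x^3 + 9 x + 17 mod 23:
  x = 1: RHS = 4, y in [2, 21]  -> 2 point(s)
  x = 3: RHS = 2, y in [5, 18]  -> 2 point(s)
  x = 4: RHS = 2, y in [5, 18]  -> 2 point(s)
  x = 5: RHS = 3, y in [7, 16]  -> 2 point(s)
  x = 7: RHS = 9, y in [3, 20]  -> 2 point(s)
  x = 8: RHS = 3, y in [7, 16]  -> 2 point(s)
  x = 10: RHS = 3, y in [7, 16]  -> 2 point(s)
  x = 12: RHS = 13, y in [6, 17]  -> 2 point(s)
  x = 13: RHS = 8, y in [10, 13]  -> 2 point(s)
  x = 14: RHS = 12, y in [9, 14]  -> 2 point(s)
  x = 15: RHS = 8, y in [10, 13]  -> 2 point(s)
  x = 16: RHS = 2, y in [5, 18]  -> 2 point(s)
  x = 17: RHS = 0, y in [0]  -> 1 point(s)
  x = 18: RHS = 8, y in [10, 13]  -> 2 point(s)
  x = 19: RHS = 9, y in [3, 20]  -> 2 point(s)
  x = 20: RHS = 9, y in [3, 20]  -> 2 point(s)
Affine points: 31. Add the point at infinity: total = 32.

#E(F_23) = 32


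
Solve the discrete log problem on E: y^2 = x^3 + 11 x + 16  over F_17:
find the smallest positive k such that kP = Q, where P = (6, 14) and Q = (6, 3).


Enumerate multiples of P until we hit Q = (6, 3):
  1P = (6, 14)
  2P = (5, 3)
  3P = (8, 15)
  4P = (16, 15)
  5P = (3, 5)
  6P = (0, 4)
  7P = (10, 2)
  8P = (10, 15)
  9P = (0, 13)
  10P = (3, 12)
  11P = (16, 2)
  12P = (8, 2)
  13P = (5, 14)
  14P = (6, 3)
Match found at i = 14.

k = 14


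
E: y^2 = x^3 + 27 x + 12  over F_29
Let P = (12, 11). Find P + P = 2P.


Doubling: s = (3 x1^2 + a) / (2 y1)
s = (3*12^2 + 27) / (2*11) mod 29 = 9
x3 = s^2 - 2 x1 mod 29 = 9^2 - 2*12 = 28
y3 = s (x1 - x3) - y1 mod 29 = 9 * (12 - 28) - 11 = 19

2P = (28, 19)


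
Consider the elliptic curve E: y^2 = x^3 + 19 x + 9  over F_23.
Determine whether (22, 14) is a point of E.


Check whether y^2 = x^3 + 19 x + 9 (mod 23) for (x, y) = (22, 14).
LHS: y^2 = 14^2 mod 23 = 12
RHS: x^3 + 19 x + 9 = 22^3 + 19*22 + 9 mod 23 = 12
LHS = RHS

Yes, on the curve


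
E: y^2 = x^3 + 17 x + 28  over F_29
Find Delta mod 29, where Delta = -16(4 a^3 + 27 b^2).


4 a^3 + 27 b^2 = 4*17^3 + 27*28^2 = 19652 + 21168 = 40820
Delta = -16 * (40820) = -653120
Delta mod 29 = 18

Delta = 18 (mod 29)


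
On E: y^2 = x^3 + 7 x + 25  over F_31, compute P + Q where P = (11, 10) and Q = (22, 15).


P != Q, so use the chord formula.
s = (y2 - y1) / (x2 - x1) = (5) / (11) mod 31 = 23
x3 = s^2 - x1 - x2 mod 31 = 23^2 - 11 - 22 = 0
y3 = s (x1 - x3) - y1 mod 31 = 23 * (11 - 0) - 10 = 26

P + Q = (0, 26)


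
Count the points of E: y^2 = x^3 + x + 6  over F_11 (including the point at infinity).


For each x in F_11, count y with y^2 = x^3 + 1 x + 6 mod 11:
  x = 2: RHS = 5, y in [4, 7]  -> 2 point(s)
  x = 3: RHS = 3, y in [5, 6]  -> 2 point(s)
  x = 5: RHS = 4, y in [2, 9]  -> 2 point(s)
  x = 7: RHS = 4, y in [2, 9]  -> 2 point(s)
  x = 8: RHS = 9, y in [3, 8]  -> 2 point(s)
  x = 10: RHS = 4, y in [2, 9]  -> 2 point(s)
Affine points: 12. Add the point at infinity: total = 13.

#E(F_11) = 13


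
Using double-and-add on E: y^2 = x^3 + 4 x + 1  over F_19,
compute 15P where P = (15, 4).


k = 15 = 1111_2 (binary, LSB first: 1111)
Double-and-add from P = (15, 4):
  bit 0 = 1: acc = O + (15, 4) = (15, 4)
  bit 1 = 1: acc = (15, 4) + (17, 2) = (7, 7)
  bit 2 = 1: acc = (7, 7) + (1, 5) = (9, 5)
  bit 3 = 1: acc = (9, 5) + (4, 10) = (7, 12)

15P = (7, 12)


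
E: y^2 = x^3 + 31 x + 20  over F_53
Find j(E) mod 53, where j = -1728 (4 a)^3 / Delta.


Delta = -16(4 a^3 + 27 b^2) mod 53 = 31
-1728 * (4 a)^3 = -1728 * (4*31)^3 mod 53 = 42
j = 42 * 31^(-1) mod 53 = 27

j = 27 (mod 53)


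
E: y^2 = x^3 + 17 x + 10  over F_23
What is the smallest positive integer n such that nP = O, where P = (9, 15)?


Compute successive multiples of P until we hit O:
  1P = (9, 15)
  2P = (6, 11)
  3P = (20, 1)
  4P = (19, 4)
  5P = (13, 17)
  6P = (7, 9)
  7P = (16, 10)
  8P = (14, 5)
  ... (continuing to 25P)
  25P = O

ord(P) = 25


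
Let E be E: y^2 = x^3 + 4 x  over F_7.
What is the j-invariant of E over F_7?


Delta = -16(4 a^3 + 27 b^2) mod 7 = 6
-1728 * (4 a)^3 = -1728 * (4*4)^3 mod 7 = 1
j = 1 * 6^(-1) mod 7 = 6

j = 6 (mod 7)


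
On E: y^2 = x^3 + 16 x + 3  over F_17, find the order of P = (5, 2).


Compute successive multiples of P until we hit O:
  1P = (5, 2)
  2P = (5, 15)
  3P = O

ord(P) = 3


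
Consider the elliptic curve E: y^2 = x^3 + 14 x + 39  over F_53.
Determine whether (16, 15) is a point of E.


Check whether y^2 = x^3 + 14 x + 39 (mod 53) for (x, y) = (16, 15).
LHS: y^2 = 15^2 mod 53 = 13
RHS: x^3 + 14 x + 39 = 16^3 + 14*16 + 39 mod 53 = 13
LHS = RHS

Yes, on the curve


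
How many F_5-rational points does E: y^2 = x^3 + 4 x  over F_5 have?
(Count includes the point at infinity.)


For each x in F_5, count y with y^2 = x^3 + 4 x + 0 mod 5:
  x = 0: RHS = 0, y in [0]  -> 1 point(s)
  x = 1: RHS = 0, y in [0]  -> 1 point(s)
  x = 2: RHS = 1, y in [1, 4]  -> 2 point(s)
  x = 3: RHS = 4, y in [2, 3]  -> 2 point(s)
  x = 4: RHS = 0, y in [0]  -> 1 point(s)
Affine points: 7. Add the point at infinity: total = 8.

#E(F_5) = 8


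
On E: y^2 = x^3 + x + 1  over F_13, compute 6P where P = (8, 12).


k = 6 = 110_2 (binary, LSB first: 011)
Double-and-add from P = (8, 12):
  bit 0 = 0: acc unchanged = O
  bit 1 = 1: acc = O + (11, 11) = (11, 11)
  bit 2 = 1: acc = (11, 11) + (4, 2) = (10, 7)

6P = (10, 7)


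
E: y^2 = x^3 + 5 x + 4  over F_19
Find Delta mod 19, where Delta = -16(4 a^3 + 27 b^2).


4 a^3 + 27 b^2 = 4*5^3 + 27*4^2 = 500 + 432 = 932
Delta = -16 * (932) = -14912
Delta mod 19 = 3

Delta = 3 (mod 19)


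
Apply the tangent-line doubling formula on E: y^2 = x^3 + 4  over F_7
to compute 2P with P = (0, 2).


Doubling: s = (3 x1^2 + a) / (2 y1)
s = (3*0^2 + 0) / (2*2) mod 7 = 0
x3 = s^2 - 2 x1 mod 7 = 0^2 - 2*0 = 0
y3 = s (x1 - x3) - y1 mod 7 = 0 * (0 - 0) - 2 = 5

2P = (0, 5)


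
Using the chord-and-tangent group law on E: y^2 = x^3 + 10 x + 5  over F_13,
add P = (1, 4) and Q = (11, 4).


P != Q, so use the chord formula.
s = (y2 - y1) / (x2 - x1) = (0) / (10) mod 13 = 0
x3 = s^2 - x1 - x2 mod 13 = 0^2 - 1 - 11 = 1
y3 = s (x1 - x3) - y1 mod 13 = 0 * (1 - 1) - 4 = 9

P + Q = (1, 9)


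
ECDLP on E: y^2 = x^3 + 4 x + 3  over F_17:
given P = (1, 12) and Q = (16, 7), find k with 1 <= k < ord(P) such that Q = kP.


Enumerate multiples of P until we hit Q = (16, 7):
  1P = (1, 12)
  2P = (16, 7)
Match found at i = 2.

k = 2


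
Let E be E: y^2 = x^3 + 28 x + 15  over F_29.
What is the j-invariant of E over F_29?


Delta = -16(4 a^3 + 27 b^2) mod 29 = 14
-1728 * (4 a)^3 = -1728 * (4*28)^3 mod 29 = 15
j = 15 * 14^(-1) mod 29 = 28

j = 28 (mod 29)


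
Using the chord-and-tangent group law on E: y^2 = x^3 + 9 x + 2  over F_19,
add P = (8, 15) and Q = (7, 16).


P != Q, so use the chord formula.
s = (y2 - y1) / (x2 - x1) = (1) / (18) mod 19 = 18
x3 = s^2 - x1 - x2 mod 19 = 18^2 - 8 - 7 = 5
y3 = s (x1 - x3) - y1 mod 19 = 18 * (8 - 5) - 15 = 1

P + Q = (5, 1)


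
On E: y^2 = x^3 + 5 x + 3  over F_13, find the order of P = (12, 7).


Compute successive multiples of P until we hit O:
  1P = (12, 7)
  2P = (1, 3)
  3P = (4, 3)
  4P = (7, 2)
  5P = (8, 10)
  6P = (9, 7)
  7P = (5, 6)
  8P = (0, 4)
  ... (continuing to 18P)
  18P = O

ord(P) = 18


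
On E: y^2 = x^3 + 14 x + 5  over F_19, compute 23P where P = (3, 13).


k = 23 = 10111_2 (binary, LSB first: 11101)
Double-and-add from P = (3, 13):
  bit 0 = 1: acc = O + (3, 13) = (3, 13)
  bit 1 = 1: acc = (3, 13) + (0, 10) = (17, 11)
  bit 2 = 1: acc = (17, 11) + (6, 1) = (13, 3)
  bit 3 = 0: acc unchanged = (13, 3)
  bit 4 = 1: acc = (13, 3) + (12, 1) = (17, 8)

23P = (17, 8)


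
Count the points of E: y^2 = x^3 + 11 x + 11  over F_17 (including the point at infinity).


For each x in F_17, count y with y^2 = x^3 + 11 x + 11 mod 17:
  x = 4: RHS = 0, y in [0]  -> 1 point(s)
  x = 5: RHS = 4, y in [2, 15]  -> 2 point(s)
  x = 6: RHS = 4, y in [2, 15]  -> 2 point(s)
  x = 8: RHS = 16, y in [4, 13]  -> 2 point(s)
  x = 10: RHS = 16, y in [4, 13]  -> 2 point(s)
  x = 11: RHS = 1, y in [1, 16]  -> 2 point(s)
  x = 12: RHS = 1, y in [1, 16]  -> 2 point(s)
  x = 14: RHS = 2, y in [6, 11]  -> 2 point(s)
  x = 15: RHS = 15, y in [7, 10]  -> 2 point(s)
  x = 16: RHS = 16, y in [4, 13]  -> 2 point(s)
Affine points: 19. Add the point at infinity: total = 20.

#E(F_17) = 20
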